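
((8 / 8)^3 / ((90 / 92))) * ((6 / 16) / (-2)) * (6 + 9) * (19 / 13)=-437 / 104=-4.20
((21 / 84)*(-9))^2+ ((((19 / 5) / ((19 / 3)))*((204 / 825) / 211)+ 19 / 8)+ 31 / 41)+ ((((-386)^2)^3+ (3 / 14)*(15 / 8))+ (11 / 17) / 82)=37456723629033249854631903 / 11324159000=3307682595151944.60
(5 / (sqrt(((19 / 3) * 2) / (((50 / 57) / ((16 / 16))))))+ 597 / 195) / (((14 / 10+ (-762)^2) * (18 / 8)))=7208 / 2151291207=0.00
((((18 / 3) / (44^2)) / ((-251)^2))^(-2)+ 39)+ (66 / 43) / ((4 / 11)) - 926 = 319848303687964793 / 774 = 413240702439231.00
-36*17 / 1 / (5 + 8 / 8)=-102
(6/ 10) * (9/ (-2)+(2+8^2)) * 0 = 0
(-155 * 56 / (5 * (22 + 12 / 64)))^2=771506176 / 126025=6121.85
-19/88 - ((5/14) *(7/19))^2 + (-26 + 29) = 87895/31768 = 2.77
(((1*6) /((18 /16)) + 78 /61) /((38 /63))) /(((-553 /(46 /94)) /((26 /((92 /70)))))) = -825825 /4303367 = -0.19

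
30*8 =240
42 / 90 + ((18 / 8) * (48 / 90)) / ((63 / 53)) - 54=-1103 / 21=-52.52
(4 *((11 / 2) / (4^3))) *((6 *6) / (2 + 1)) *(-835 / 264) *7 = -5845 / 64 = -91.33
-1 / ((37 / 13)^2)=-169 / 1369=-0.12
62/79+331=26211/79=331.78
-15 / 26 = -0.58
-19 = -19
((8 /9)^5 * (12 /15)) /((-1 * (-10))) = 65536 /1476225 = 0.04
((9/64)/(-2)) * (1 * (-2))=9/64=0.14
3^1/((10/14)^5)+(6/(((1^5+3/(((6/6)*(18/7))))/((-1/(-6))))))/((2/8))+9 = 1096098/40625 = 26.98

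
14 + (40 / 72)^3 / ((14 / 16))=72442 / 5103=14.20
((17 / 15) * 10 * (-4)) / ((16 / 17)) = -289 / 6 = -48.17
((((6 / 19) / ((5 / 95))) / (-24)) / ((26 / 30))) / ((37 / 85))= -1275 / 1924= -0.66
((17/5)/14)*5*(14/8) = 17/8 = 2.12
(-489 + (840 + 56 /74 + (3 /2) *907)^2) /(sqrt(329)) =26531451685 *sqrt(329) /1801604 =267115.83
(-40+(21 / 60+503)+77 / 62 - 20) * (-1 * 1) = -444.59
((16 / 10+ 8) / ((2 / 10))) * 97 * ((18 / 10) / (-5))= -1676.16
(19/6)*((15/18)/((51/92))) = 2185/459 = 4.76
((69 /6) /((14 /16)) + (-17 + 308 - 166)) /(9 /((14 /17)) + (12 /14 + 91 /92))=88964 /8227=10.81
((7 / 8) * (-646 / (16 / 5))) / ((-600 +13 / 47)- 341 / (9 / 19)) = 4782015 / 35724544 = 0.13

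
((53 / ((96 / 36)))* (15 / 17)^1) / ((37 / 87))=207495 / 5032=41.24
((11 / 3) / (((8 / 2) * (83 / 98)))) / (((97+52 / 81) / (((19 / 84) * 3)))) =3591 / 477416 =0.01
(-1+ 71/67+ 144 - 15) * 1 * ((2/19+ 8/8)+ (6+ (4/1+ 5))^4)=8317514712/1273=6533790.03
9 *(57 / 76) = 27 / 4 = 6.75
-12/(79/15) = -180/79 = -2.28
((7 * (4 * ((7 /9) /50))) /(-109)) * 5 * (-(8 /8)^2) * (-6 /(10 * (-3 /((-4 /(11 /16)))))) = -0.02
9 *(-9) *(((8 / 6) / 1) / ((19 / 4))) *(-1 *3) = 1296 / 19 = 68.21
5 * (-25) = -125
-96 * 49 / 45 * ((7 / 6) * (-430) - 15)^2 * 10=-7534240000 / 27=-279045925.93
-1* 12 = -12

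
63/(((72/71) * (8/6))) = 1491/32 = 46.59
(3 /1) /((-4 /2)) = -3 /2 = -1.50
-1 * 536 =-536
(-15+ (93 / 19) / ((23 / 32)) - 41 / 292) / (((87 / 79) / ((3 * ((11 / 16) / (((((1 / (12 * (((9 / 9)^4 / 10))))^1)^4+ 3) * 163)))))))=-74822451165 / 2722169879404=-0.03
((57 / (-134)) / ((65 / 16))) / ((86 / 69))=-15732 / 187265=-0.08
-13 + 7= -6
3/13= 0.23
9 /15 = 3 /5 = 0.60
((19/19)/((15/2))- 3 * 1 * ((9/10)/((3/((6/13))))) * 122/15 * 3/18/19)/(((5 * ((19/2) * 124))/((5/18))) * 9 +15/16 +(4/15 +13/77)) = 2366672/4355443196455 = 0.00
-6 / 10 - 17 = -17.60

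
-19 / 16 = -1.19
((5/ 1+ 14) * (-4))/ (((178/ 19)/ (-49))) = 35378/ 89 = 397.51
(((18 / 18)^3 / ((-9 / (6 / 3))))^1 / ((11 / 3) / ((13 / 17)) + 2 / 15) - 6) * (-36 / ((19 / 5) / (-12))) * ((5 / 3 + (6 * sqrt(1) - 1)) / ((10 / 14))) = -117116160 / 18259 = -6414.16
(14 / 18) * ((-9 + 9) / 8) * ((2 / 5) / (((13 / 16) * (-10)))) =0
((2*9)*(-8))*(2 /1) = -288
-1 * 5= -5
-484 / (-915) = 484 / 915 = 0.53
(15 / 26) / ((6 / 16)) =20 / 13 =1.54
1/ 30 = 0.03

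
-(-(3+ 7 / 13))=3.54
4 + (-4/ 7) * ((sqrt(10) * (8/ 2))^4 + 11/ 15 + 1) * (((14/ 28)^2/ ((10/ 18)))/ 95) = -1085578/ 16625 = -65.30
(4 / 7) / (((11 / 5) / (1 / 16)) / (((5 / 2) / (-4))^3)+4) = -625 / 153321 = -0.00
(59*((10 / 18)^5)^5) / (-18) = -17583370208740234375 / 12922163778453346597864482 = -0.00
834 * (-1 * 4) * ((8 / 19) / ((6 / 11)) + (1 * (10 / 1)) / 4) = -207388 / 19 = -10915.16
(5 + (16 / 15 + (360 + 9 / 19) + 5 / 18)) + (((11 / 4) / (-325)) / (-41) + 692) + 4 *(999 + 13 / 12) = 5059.15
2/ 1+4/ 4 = 3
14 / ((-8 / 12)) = -21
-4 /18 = -2 /9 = -0.22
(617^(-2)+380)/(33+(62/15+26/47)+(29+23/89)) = 9076805958645/1599069297629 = 5.68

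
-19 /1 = -19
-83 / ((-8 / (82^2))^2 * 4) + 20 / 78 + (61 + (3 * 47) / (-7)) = -64028738915 / 4368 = -14658594.07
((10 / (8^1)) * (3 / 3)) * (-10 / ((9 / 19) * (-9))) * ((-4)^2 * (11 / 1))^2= 7356800 / 81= 90824.69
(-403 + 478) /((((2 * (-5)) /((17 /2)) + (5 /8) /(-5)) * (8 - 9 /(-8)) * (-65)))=5440 /55991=0.10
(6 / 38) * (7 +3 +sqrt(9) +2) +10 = 235 / 19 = 12.37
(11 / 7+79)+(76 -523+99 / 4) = -9567 / 28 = -341.68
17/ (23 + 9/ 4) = 68/ 101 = 0.67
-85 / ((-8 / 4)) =85 / 2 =42.50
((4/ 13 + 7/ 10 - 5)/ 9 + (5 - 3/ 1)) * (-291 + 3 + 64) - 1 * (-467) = 23081/ 195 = 118.36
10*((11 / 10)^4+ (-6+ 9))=44641 / 1000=44.64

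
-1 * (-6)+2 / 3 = 20 / 3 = 6.67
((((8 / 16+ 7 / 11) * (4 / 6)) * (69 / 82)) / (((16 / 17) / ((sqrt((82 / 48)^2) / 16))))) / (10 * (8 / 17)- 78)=-166175 / 168419328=-0.00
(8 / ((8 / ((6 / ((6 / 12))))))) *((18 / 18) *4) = 48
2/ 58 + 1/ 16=0.10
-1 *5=-5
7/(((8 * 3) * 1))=7/24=0.29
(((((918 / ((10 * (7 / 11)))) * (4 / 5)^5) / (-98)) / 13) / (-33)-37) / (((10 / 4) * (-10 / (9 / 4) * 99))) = 2577781039 / 76639062500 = 0.03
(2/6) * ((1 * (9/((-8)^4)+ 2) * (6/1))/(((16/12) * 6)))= 8201/16384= 0.50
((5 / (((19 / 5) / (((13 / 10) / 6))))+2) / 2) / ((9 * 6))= 521 / 24624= 0.02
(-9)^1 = -9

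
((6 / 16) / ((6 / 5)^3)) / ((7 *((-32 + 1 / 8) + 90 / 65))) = -1625 / 1598184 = -0.00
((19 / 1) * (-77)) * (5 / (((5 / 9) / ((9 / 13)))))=-118503 / 13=-9115.62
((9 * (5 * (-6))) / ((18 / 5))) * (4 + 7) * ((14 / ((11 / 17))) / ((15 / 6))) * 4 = -28560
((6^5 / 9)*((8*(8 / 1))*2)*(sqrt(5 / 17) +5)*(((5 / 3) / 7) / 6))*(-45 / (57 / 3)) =-6912000 / 133 - 1382400*sqrt(85) / 2261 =-57606.85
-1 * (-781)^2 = -609961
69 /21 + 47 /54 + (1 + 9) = 5351 /378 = 14.16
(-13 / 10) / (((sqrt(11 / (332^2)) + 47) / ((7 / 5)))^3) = -309977100486936673038976 / 9021850129027464949350078125 + 59595692734507870304 * sqrt(11) / 9021850129027464949350078125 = -0.00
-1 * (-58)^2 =-3364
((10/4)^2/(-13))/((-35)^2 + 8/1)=-25/64116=-0.00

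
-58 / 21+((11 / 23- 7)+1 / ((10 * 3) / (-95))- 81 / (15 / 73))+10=-638607 / 1610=-396.65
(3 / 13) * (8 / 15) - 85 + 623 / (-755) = -841166 / 9815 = -85.70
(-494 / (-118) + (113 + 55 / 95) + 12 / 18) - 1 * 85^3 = -2064904088 / 3363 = -614006.57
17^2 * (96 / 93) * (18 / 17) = 9792 / 31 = 315.87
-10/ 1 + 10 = 0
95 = 95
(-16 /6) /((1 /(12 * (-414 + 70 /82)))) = 542048 /41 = 13220.68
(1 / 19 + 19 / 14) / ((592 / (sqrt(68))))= 375 * sqrt(17) / 78736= 0.02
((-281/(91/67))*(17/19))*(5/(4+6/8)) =-6401180/32851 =-194.85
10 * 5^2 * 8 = 2000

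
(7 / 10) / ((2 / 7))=2.45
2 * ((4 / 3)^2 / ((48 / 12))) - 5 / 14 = 67 / 126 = 0.53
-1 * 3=-3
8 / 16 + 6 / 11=23 / 22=1.05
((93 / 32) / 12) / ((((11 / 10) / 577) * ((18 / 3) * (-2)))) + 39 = 28.41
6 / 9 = 2 / 3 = 0.67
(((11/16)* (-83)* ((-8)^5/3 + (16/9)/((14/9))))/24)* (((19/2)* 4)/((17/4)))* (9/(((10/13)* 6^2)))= 6465174859/85680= 75457.22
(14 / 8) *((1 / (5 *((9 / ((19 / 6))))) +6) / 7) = 1639 / 1080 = 1.52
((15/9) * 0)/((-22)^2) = 0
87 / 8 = 10.88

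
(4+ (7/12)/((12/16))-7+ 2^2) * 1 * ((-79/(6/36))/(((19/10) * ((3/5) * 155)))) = -25280/5301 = -4.77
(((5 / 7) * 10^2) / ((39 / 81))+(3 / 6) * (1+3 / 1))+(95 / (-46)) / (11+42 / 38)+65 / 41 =151.77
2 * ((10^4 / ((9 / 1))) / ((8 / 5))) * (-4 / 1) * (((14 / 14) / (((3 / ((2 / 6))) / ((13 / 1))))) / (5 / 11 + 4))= -7150000 / 3969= -1801.46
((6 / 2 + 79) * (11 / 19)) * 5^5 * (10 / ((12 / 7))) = 49328125 / 57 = 865405.70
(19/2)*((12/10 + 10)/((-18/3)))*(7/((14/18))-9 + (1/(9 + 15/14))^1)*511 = -1902964/2115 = -899.75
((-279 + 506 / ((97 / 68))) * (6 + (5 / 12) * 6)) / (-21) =-124865 / 4074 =-30.65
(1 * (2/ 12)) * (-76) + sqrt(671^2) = 1975/ 3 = 658.33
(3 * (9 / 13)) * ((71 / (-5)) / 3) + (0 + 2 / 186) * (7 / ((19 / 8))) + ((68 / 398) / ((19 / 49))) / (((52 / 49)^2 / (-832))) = -7664091887 / 22856145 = -335.32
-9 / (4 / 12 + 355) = -27 / 1066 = -0.03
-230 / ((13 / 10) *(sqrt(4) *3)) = -29.49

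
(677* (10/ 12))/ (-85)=-677/ 102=-6.64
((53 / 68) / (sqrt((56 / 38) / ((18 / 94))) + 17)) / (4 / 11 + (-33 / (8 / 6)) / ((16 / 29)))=-145008 / 136984225 + 5088*sqrt(6251) / 2328731825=-0.00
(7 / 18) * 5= 35 / 18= 1.94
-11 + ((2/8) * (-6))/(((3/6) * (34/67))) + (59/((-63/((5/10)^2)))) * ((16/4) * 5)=-46255/2142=-21.59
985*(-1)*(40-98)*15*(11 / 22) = 428475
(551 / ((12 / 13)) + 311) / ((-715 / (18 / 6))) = -2179 / 572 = -3.81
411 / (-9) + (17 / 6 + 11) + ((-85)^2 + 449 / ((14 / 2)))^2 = 15620682097 / 294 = 53131571.76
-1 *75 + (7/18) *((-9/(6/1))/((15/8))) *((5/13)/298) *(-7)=-1307426/17433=-75.00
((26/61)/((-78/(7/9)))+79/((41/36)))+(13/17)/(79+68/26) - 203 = -133.63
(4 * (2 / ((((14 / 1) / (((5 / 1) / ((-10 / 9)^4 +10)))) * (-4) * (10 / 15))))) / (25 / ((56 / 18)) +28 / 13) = -255879 / 28043749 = -0.01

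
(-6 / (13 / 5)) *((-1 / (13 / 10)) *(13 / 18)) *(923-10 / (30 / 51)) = 15100 / 13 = 1161.54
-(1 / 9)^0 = -1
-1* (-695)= 695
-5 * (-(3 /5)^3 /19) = 27 /475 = 0.06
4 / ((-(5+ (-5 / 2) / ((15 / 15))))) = -8 / 5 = -1.60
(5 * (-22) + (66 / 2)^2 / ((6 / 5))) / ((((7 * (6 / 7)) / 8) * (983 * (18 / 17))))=27115 / 26541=1.02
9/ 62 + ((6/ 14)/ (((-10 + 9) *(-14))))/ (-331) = 72939/ 502789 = 0.15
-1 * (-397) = 397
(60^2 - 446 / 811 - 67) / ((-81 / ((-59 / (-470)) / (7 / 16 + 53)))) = -150243736 / 1466551575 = -0.10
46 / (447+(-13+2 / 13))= 299 / 2822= 0.11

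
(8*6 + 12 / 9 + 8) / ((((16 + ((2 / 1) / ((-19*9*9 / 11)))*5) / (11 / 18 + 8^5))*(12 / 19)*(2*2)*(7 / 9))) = 82404078345 / 1372784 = 60026.98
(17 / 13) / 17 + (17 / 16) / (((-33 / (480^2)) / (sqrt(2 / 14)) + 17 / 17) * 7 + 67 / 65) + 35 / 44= 1061860800 * sqrt(7) / 64287034112393 + 36944324276676107 / 36772183512288796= 1.00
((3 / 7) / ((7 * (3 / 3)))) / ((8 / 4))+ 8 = 787 / 98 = 8.03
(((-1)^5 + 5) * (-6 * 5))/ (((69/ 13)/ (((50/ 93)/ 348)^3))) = -1015625/ 12182444444133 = -0.00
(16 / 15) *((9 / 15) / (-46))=-8 / 575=-0.01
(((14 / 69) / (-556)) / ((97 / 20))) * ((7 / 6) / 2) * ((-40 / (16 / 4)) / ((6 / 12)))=2450 / 2790981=0.00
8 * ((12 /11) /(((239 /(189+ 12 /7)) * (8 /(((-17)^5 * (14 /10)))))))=-4549221828 /2629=-1730400.09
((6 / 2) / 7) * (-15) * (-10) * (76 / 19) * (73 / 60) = 2190 / 7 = 312.86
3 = 3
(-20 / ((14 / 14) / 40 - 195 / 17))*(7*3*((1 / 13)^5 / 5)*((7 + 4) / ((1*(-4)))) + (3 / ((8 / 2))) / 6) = 631041020 / 2889773419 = 0.22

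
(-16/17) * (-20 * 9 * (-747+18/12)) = -2147040/17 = -126296.47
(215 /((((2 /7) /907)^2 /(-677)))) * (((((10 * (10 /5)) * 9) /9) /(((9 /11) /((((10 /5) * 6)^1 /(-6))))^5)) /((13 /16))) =2419029551515308300800 /767637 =3151267528161498.60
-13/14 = -0.93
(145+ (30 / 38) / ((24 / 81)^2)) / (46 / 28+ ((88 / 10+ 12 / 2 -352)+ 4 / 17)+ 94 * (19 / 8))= -111416725 / 81086224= -1.37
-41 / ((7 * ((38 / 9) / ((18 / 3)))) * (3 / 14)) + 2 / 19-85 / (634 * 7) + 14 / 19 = -38.02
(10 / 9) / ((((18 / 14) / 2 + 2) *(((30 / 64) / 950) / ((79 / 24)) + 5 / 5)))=8405600 / 19996317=0.42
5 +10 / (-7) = 25 / 7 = 3.57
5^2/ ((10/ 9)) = 45/ 2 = 22.50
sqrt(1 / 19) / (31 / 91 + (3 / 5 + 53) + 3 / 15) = 455 * sqrt(19) / 468046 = 0.00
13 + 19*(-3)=-44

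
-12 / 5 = -2.40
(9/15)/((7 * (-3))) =-1/35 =-0.03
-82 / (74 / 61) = -2501 / 37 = -67.59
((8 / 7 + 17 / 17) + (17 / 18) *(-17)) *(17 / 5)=-29801 / 630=-47.30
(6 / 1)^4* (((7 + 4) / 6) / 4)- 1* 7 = 587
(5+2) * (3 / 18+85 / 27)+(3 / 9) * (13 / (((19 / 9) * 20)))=239123 / 10260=23.31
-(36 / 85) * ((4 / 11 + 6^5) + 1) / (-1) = 3079836 / 935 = 3293.94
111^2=12321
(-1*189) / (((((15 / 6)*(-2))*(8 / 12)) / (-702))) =-199017 / 5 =-39803.40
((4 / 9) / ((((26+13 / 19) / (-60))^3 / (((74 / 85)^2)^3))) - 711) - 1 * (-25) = -90202944015915980854 / 131070864698236125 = -688.20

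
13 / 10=1.30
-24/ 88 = -3/ 11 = -0.27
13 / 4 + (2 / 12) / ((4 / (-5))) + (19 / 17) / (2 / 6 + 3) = 6889 / 2040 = 3.38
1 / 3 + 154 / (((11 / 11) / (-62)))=-28643 / 3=-9547.67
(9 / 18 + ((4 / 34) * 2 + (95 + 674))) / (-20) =-26171 / 680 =-38.49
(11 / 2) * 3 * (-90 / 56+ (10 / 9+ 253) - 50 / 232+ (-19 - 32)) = 2022647 / 609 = 3321.26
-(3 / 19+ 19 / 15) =-406 / 285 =-1.42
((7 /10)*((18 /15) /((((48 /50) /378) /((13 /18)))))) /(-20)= -1911 /160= -11.94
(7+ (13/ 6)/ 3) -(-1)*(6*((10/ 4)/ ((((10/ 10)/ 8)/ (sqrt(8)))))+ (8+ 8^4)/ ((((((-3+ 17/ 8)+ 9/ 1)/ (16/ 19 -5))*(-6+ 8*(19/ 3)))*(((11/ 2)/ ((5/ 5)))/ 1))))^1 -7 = -6748883/ 862290+ 240*sqrt(2) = 331.58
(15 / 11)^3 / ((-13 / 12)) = -40500 / 17303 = -2.34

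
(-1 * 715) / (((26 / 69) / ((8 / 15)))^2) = -93104 / 65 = -1432.37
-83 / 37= -2.24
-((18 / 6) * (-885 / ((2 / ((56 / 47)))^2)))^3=836670808.51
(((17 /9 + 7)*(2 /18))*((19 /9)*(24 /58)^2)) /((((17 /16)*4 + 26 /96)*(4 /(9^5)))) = 212751360 /182497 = 1165.78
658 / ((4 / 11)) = 3619 / 2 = 1809.50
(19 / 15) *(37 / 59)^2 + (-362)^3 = -2476971384509 / 52215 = -47437927.50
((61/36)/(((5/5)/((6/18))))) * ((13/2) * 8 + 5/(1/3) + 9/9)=1037/27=38.41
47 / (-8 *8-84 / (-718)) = -16873 / 22934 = -0.74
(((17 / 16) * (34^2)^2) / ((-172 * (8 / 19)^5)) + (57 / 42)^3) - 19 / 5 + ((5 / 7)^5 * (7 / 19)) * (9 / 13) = -10424916896699853673 / 16712349122560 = -623785.25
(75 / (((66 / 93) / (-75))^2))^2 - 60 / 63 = 701655013012.66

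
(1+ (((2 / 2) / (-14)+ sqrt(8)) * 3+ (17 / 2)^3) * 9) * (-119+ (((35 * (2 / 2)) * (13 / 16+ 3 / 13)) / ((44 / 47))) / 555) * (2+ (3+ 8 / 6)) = -4219972.05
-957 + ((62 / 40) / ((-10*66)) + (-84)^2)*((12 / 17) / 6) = -14236231 / 112200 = -126.88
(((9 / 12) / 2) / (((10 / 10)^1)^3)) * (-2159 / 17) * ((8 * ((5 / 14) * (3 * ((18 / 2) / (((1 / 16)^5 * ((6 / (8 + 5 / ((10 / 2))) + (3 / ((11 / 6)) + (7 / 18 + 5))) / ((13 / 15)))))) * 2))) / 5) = -173623294.73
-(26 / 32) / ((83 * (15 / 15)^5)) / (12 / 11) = -143 / 15936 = -0.01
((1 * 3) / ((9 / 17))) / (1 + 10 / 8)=68 / 27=2.52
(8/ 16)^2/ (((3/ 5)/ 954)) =795/ 2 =397.50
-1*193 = -193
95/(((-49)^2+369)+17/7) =665/19407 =0.03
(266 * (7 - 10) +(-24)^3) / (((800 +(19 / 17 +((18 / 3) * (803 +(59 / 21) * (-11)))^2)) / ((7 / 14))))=-6090063 / 17877445459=-0.00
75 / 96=25 / 32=0.78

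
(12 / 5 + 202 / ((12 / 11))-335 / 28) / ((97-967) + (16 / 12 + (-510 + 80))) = -73753 / 545440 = -0.14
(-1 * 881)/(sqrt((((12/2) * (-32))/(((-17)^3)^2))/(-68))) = -4328353 * sqrt(51)/12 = -2575885.26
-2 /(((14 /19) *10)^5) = -2476099 /26891200000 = -0.00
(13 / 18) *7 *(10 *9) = 455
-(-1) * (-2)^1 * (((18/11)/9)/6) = -0.06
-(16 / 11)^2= -256 / 121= -2.12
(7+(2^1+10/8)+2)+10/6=167/12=13.92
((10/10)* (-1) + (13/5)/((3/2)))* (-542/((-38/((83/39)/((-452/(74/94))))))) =-9154651/236127060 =-0.04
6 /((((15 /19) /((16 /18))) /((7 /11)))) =2128 /495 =4.30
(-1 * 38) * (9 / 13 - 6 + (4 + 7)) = -2812 / 13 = -216.31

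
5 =5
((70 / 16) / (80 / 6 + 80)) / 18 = 1 / 384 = 0.00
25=25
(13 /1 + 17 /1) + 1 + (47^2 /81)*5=13556 /81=167.36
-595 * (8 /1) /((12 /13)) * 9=-46410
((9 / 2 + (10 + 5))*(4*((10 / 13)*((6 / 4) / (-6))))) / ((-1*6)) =5 / 2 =2.50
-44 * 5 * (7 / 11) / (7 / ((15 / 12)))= -25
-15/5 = -3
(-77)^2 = 5929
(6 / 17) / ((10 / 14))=42 / 85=0.49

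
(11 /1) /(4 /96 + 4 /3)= 8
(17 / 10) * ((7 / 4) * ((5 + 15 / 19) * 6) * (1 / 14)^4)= 561 / 208544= 0.00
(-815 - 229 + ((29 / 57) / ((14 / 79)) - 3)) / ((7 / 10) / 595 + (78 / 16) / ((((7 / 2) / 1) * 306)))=-1416465500 / 7771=-182275.83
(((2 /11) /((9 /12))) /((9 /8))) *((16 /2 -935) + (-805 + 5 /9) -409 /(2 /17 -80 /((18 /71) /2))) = -372.97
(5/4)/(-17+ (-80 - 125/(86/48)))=-215/28684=-0.01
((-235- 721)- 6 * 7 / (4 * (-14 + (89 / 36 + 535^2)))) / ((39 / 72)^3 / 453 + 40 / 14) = -61685403404276736 / 184378288831145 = -334.56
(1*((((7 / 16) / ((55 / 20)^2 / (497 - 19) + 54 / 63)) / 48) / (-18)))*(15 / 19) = -11711 / 25573392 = -0.00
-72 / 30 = -12 / 5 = -2.40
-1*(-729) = 729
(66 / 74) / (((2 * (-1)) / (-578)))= 9537 / 37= 257.76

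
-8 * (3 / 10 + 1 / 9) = -148 / 45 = -3.29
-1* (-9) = 9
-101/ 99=-1.02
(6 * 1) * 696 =4176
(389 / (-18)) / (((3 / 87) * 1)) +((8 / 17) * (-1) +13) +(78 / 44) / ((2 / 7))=-4092977 / 6732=-607.99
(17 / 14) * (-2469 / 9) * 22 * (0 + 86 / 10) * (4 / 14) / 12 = -1500.62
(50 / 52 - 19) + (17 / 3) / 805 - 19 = -37.03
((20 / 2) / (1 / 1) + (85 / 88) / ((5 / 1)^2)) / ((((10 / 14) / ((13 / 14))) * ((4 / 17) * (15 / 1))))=976157 / 264000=3.70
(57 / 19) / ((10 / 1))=3 / 10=0.30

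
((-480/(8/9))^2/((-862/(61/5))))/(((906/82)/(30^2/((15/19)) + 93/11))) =-307104692760/715891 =-428982.47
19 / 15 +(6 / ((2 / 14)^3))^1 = 30889 / 15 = 2059.27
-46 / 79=-0.58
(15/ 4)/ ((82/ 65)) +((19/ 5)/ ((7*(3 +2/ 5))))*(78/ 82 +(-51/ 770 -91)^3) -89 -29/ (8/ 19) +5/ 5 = -120734.72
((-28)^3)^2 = 481890304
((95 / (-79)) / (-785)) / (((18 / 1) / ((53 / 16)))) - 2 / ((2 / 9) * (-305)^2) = 61527599 / 332291253600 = 0.00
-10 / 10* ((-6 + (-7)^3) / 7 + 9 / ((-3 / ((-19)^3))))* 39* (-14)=11207820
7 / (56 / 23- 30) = -161 / 634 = -0.25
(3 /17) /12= 1 /68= 0.01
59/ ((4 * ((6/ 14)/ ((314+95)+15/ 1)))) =43778/ 3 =14592.67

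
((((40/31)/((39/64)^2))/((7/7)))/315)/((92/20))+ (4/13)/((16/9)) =47955067/273287196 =0.18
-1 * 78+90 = 12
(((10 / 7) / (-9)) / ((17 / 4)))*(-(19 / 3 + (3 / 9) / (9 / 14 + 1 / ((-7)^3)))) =2360 / 9219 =0.26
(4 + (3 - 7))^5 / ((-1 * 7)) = 0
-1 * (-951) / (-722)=-951 / 722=-1.32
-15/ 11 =-1.36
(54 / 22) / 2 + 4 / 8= 19 / 11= 1.73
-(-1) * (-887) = -887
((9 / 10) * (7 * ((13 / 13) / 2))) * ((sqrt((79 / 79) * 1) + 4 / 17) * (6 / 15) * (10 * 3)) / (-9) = -441 / 85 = -5.19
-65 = -65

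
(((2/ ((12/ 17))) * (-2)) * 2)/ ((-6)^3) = 17/ 324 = 0.05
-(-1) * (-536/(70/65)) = -3484/7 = -497.71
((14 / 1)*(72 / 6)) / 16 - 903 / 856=8085 / 856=9.45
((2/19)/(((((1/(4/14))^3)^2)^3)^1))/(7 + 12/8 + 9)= 1048576/1082895042610448585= 0.00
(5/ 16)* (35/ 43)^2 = 6125/ 29584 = 0.21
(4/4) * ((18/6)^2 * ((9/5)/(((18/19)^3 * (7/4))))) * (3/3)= 6859/630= 10.89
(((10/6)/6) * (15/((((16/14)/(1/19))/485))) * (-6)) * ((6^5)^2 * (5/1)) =-3207541680000/19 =-168817983157.89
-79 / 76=-1.04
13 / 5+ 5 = 38 / 5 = 7.60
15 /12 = 5 /4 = 1.25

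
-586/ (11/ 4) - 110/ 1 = -3554/ 11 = -323.09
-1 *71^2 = -5041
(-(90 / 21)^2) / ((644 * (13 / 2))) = -450 / 102557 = -0.00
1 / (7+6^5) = 0.00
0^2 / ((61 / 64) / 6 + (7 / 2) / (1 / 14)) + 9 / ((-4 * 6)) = -0.38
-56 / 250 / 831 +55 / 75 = 76147 / 103875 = 0.73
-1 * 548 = -548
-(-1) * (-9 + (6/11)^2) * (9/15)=-5.22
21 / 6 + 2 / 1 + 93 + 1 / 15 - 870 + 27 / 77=-1781201 / 2310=-771.08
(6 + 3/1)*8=72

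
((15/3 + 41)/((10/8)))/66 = 92/165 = 0.56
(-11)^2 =121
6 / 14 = 0.43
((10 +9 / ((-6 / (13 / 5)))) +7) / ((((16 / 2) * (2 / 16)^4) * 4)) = 8384 / 5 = 1676.80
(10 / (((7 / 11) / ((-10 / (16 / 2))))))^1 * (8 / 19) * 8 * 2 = -132.33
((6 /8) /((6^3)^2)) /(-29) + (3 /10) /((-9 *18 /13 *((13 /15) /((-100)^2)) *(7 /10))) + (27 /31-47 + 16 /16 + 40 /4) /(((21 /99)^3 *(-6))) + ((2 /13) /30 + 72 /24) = 273815701955767 /1246847696640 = 219.61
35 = 35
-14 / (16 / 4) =-7 / 2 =-3.50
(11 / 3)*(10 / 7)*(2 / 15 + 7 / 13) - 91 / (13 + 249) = 680555 / 214578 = 3.17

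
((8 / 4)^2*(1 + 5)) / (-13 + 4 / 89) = -2136 / 1153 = -1.85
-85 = -85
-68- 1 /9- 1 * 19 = -784 /9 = -87.11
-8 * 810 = -6480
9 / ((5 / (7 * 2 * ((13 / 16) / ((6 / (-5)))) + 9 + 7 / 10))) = 159 / 400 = 0.40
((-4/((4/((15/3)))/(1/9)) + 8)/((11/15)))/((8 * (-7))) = -335/1848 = -0.18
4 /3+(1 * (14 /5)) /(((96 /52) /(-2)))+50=483 /10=48.30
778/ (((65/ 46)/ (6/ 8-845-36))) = -31502387/ 65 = -484652.11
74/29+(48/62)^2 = 87818/27869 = 3.15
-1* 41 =-41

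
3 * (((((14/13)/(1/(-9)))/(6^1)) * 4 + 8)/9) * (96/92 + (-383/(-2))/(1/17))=1498010/897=1670.02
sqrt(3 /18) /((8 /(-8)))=-sqrt(6) /6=-0.41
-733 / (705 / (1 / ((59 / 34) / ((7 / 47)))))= -174454 / 1954965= -0.09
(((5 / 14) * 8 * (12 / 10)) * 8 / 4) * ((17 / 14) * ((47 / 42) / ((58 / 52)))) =8.35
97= 97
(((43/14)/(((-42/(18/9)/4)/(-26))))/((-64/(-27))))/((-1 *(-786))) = 1677/205408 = 0.01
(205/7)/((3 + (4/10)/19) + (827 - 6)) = 19475/547974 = 0.04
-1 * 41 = -41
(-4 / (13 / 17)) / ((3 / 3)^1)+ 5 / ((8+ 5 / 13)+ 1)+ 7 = 3651 / 1586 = 2.30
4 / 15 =0.27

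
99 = 99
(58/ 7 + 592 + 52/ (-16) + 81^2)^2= 40170180625/ 784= 51237475.29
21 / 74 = 0.28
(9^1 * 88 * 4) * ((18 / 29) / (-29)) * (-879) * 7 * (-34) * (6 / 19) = -71577209088 / 15979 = -4479454.85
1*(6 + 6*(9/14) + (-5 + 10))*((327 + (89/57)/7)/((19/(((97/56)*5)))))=2216.05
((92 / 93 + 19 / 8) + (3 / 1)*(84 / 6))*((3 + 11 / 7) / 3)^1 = 135004 / 1953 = 69.13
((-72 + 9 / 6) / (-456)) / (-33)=-47 / 10032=-0.00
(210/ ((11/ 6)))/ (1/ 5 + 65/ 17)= 5950/ 209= 28.47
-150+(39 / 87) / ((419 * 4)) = -7290587 / 48604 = -150.00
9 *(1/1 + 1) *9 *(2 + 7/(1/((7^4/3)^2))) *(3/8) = 1089547875/4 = 272386968.75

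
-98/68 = -49/34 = -1.44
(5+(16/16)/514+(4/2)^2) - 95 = -44203/514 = -86.00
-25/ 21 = -1.19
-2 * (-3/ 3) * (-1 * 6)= -12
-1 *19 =-19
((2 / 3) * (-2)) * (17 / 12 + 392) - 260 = -7061 / 9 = -784.56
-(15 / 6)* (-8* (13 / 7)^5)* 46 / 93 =341589560 / 1563051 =218.54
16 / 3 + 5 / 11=191 / 33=5.79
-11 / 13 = -0.85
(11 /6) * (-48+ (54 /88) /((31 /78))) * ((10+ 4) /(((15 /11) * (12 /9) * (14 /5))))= -116171 /496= -234.22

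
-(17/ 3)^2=-289/ 9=-32.11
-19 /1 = -19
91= 91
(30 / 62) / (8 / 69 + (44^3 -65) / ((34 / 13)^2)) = 70380 / 1810002301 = 0.00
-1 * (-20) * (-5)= -100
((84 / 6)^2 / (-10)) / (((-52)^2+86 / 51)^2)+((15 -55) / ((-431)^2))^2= -4321736687922329 / 1642647278948662380250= -0.00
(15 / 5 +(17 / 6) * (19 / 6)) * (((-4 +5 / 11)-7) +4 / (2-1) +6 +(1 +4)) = 53.33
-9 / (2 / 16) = -72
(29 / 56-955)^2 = 2857009401 / 3136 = 911036.16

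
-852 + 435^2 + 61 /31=188374.97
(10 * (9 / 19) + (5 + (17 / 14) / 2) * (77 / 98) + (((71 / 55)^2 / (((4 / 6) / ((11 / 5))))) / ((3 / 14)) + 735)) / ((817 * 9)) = 7883580451 / 75302073000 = 0.10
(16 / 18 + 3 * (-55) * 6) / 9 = -8902 / 81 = -109.90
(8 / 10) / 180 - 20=-4499 / 225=-20.00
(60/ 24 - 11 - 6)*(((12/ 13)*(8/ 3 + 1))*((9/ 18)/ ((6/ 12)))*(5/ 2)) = -1595/ 13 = -122.69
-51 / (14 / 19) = -69.21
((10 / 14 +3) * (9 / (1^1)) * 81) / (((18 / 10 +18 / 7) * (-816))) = -1755 / 2312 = -0.76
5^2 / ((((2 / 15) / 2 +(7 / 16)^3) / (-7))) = -10752000 / 9241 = -1163.51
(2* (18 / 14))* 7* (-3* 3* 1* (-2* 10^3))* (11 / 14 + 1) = 4050000 / 7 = 578571.43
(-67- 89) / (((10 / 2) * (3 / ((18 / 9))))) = -20.80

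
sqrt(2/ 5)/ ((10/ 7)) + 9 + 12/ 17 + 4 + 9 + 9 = 7 * sqrt(10)/ 50 + 539/ 17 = 32.15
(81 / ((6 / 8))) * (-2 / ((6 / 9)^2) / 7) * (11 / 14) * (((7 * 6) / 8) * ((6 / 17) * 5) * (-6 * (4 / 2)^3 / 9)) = 320760 / 119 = 2695.46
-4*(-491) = 1964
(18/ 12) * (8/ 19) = 12/ 19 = 0.63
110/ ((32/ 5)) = 275/ 16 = 17.19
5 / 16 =0.31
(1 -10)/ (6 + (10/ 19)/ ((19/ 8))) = -3249/ 2246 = -1.45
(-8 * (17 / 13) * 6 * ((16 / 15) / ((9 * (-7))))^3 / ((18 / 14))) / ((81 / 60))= 4456448 / 25389593775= 0.00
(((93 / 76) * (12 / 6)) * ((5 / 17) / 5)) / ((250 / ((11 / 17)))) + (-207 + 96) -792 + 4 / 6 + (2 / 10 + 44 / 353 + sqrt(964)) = -2622575194243 / 2907484500 + 2 * sqrt(241) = -870.96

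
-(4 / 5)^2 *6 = -96 / 25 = -3.84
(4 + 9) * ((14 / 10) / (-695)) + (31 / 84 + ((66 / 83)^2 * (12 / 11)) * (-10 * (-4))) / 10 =11139974873 / 4021798200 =2.77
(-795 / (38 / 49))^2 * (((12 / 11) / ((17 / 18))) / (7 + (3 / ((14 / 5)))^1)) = 1147223970900 / 7628291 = 150390.69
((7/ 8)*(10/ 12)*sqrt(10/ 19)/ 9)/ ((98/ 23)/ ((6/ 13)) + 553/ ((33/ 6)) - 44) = 1771*sqrt(190)/ 27318960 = 0.00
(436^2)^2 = 36136489216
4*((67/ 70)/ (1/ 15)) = 402/ 7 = 57.43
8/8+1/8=9/8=1.12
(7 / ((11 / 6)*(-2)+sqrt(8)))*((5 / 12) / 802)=-55 / 22456 - 15*sqrt(2) / 11228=-0.00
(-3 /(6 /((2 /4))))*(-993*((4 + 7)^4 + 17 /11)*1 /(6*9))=13328377 /198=67315.04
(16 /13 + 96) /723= 1264 /9399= 0.13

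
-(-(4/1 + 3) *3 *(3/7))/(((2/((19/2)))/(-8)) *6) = -57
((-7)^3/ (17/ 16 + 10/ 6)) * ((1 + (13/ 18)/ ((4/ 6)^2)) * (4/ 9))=-19208/ 131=-146.63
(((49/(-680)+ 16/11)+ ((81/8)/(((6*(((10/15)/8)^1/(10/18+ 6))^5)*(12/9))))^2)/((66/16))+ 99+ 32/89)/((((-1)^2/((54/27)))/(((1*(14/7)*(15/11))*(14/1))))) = 4877976606824695852419891376/18124227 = 269141222233902491533.56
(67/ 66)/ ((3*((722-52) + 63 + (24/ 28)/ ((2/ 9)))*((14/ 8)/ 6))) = 134/ 85107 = 0.00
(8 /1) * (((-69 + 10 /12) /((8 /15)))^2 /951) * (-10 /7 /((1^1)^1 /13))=-271831625 /106512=-2552.12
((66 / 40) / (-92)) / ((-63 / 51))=187 / 12880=0.01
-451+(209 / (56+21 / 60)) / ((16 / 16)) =-504097 / 1127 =-447.29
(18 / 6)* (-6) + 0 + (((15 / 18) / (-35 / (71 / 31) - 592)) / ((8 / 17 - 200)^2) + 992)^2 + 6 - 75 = 8717819922250867550423591023753 / 8859780180691964745744384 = 983977.00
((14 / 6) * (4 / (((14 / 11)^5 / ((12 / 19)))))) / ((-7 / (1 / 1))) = -161051 / 638666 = -0.25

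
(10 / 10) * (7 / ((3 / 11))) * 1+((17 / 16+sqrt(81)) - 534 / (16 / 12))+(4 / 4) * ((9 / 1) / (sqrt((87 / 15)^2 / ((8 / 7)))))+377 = 90 * sqrt(14) / 203+587 / 48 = 13.89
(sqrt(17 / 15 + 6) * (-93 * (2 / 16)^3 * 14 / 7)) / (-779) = 31 * sqrt(1605) / 997120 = 0.00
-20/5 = -4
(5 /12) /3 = 5 /36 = 0.14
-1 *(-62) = 62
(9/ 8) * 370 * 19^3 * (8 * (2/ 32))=11420235/ 8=1427529.38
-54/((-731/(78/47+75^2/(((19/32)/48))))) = 1289905884/38399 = 33592.17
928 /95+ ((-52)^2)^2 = 694604448 /95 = 7311625.77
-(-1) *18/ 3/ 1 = 6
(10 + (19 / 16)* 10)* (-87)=-15225 / 8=-1903.12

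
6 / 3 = 2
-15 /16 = -0.94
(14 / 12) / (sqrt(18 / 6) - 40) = -140 / 4791 - 7* sqrt(3) / 9582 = -0.03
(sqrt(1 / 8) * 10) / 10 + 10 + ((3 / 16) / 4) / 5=sqrt(2) / 4 + 3203 / 320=10.36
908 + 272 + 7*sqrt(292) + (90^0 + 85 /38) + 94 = 14*sqrt(73) + 48535 /38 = 1396.85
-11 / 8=-1.38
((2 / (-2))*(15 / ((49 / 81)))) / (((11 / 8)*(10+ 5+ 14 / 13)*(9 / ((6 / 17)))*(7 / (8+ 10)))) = -1516320 / 13405469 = -0.11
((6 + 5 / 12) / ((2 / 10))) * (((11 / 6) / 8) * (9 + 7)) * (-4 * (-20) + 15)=402325 / 36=11175.69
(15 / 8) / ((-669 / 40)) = -25 / 223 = -0.11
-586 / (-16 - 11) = 586 / 27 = 21.70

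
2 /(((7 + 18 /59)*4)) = 0.07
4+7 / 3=19 / 3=6.33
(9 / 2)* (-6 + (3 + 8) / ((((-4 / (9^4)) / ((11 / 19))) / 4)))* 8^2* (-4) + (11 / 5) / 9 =41160701009 / 855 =48141170.77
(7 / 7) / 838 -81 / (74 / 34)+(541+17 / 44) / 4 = 267754731 / 2728528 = 98.13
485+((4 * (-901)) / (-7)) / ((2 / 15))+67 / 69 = 2099794 / 483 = 4347.40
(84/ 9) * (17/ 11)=14.42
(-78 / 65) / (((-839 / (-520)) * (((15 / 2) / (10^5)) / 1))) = -8320000 / 839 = -9916.57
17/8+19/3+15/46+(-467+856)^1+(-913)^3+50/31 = -13023055046177/17112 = -761048097.60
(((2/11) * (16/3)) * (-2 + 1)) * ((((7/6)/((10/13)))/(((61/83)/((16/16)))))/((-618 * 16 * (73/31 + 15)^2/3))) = 7258433/3600781770960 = 0.00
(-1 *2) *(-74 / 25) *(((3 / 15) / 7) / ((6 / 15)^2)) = 37 / 35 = 1.06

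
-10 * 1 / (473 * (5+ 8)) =-0.00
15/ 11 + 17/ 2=217/ 22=9.86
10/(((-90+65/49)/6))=-588/869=-0.68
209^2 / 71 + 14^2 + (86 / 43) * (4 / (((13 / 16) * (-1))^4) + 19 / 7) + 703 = 21831780484 / 14194817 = 1538.01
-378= -378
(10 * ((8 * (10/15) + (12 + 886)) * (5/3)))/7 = 135500/63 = 2150.79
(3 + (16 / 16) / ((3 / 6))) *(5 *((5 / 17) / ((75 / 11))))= 55 / 51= 1.08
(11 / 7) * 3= 4.71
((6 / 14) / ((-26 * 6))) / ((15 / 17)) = -17 / 5460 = -0.00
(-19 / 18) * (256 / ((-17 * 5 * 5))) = 2432 / 3825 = 0.64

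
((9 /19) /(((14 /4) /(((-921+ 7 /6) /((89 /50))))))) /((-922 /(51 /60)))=1407345 /21827428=0.06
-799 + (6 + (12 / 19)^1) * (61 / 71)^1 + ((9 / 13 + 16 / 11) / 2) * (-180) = -190306465 / 192907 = -986.52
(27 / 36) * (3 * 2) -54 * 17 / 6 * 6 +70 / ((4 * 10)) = -3647 / 4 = -911.75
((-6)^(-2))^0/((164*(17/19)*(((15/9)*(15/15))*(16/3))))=171/223040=0.00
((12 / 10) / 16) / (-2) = -3 / 80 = -0.04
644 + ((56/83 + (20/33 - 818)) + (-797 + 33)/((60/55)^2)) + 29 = -25824107/32868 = -785.69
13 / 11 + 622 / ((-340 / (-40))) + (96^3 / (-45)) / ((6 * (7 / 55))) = -33604553 / 1309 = -25671.93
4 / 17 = 0.24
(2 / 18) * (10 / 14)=5 / 63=0.08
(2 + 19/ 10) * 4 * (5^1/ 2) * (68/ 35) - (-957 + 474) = 19557/ 35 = 558.77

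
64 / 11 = 5.82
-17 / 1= -17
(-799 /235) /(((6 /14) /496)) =-59024 /15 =-3934.93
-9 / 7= -1.29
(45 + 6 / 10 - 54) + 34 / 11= -292 / 55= -5.31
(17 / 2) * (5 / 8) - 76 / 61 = 3969 / 976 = 4.07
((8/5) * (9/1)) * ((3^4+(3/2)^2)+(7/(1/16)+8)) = 14634/5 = 2926.80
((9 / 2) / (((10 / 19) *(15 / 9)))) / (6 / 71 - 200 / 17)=-32589 / 74200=-0.44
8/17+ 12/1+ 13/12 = 2765/204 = 13.55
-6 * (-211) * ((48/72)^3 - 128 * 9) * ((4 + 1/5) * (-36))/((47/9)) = 9920619072/235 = 42215400.31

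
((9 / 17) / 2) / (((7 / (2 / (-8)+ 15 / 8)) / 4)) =0.25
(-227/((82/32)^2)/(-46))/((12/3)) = 7264/38663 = 0.19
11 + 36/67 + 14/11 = 9441/737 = 12.81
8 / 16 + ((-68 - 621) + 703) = 29 / 2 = 14.50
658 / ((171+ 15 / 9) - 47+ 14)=1974 / 419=4.71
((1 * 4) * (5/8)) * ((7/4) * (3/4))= 105/32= 3.28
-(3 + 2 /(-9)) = -25 /9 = -2.78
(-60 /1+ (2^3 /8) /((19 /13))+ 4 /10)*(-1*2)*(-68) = -8012.55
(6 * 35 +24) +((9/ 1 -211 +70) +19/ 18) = 1855/ 18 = 103.06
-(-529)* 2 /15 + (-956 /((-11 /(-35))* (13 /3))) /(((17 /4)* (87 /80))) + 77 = -4593713 /1057485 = -4.34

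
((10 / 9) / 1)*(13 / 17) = 130 / 153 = 0.85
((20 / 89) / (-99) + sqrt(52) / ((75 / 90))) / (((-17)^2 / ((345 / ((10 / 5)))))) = -1150 / 848793 + 414 * sqrt(13) / 289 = 5.16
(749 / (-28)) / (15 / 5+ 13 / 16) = -428 / 61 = -7.02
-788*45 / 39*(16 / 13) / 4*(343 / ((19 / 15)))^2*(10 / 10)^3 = -1251550062000 / 61009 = -20514187.45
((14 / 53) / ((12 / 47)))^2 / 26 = 0.04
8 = 8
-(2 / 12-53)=317 / 6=52.83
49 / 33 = 1.48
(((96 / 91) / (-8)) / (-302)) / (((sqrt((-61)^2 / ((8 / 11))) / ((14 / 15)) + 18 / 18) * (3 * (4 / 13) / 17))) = -1904 / 1390393957 + 31110 * sqrt(22) / 1390393957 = 0.00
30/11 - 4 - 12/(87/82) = -12.58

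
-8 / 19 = -0.42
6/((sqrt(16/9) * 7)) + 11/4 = 95/28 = 3.39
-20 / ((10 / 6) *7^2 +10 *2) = -12 / 61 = -0.20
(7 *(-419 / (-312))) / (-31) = -0.30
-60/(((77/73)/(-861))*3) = 179580/11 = 16325.45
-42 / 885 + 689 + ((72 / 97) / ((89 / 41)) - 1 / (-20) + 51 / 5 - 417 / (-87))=208076298163 / 295421260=704.34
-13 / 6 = -2.17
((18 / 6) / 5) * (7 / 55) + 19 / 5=1066 / 275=3.88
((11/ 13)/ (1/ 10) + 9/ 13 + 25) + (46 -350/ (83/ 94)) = -341214/ 1079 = -316.23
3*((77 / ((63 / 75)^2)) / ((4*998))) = 6875 / 83832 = 0.08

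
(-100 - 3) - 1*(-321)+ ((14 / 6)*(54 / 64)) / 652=4548415 / 20864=218.00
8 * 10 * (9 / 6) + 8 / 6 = 364 / 3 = 121.33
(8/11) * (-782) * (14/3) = -87584/33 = -2654.06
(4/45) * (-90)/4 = -2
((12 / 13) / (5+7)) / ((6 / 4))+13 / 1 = 13.05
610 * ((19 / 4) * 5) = 28975 / 2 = 14487.50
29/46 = 0.63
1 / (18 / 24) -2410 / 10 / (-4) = 739 / 12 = 61.58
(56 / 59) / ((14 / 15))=60 / 59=1.02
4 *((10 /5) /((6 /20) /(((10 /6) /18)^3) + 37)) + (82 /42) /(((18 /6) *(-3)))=-9687161 /49011669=-0.20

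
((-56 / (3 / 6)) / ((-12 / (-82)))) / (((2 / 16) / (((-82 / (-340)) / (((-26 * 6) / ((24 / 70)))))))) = 53792 / 16575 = 3.25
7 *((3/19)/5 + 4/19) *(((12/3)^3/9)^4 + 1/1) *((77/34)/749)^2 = 19233221161/485255102940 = 0.04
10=10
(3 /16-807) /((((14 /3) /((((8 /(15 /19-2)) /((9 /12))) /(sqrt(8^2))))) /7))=245271 /184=1332.99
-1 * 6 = -6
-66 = -66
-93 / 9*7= -217 / 3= -72.33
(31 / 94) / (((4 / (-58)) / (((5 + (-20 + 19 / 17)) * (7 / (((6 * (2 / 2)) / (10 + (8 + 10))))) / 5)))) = 5198018 / 11985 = 433.71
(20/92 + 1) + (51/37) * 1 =2.60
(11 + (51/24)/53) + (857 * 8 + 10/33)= 96087865/13992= 6867.34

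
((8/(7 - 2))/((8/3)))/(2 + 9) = 3/55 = 0.05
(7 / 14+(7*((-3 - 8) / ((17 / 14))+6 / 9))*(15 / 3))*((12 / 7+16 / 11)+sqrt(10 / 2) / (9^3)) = -331718 / 357 - 29909*sqrt(5) / 74358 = -930.08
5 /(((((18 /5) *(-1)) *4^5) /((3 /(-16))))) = 25 /98304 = 0.00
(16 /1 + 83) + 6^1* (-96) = -477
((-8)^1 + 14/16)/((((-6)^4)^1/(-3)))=19/1152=0.02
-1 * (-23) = 23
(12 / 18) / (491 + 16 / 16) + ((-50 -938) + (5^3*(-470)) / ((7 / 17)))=-742181501 / 5166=-143666.57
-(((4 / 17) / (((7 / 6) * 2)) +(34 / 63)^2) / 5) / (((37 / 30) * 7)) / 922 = -26456 / 2685402909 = -0.00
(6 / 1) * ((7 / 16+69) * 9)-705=24357 / 8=3044.62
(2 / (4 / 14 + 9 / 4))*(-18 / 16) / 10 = -63 / 710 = -0.09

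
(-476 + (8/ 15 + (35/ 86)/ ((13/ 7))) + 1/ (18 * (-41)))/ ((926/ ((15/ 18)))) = -490150309/ 1146041676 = -0.43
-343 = -343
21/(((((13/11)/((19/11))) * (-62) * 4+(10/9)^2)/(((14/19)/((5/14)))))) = -83349/324055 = -0.26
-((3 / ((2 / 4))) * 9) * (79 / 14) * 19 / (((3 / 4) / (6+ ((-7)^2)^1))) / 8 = -742995 / 14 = -53071.07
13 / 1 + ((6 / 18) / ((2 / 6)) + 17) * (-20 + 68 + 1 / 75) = 21931 / 25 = 877.24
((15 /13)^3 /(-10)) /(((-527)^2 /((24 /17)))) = -8100 /10372900421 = -0.00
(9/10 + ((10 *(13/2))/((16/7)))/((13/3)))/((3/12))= 597/20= 29.85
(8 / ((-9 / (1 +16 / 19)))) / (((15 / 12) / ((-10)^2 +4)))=-23296 / 171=-136.23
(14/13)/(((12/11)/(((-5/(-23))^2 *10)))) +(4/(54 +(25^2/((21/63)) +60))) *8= 507803/1052181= 0.48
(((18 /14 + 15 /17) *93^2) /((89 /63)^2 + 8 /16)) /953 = 2530455228 /320958011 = 7.88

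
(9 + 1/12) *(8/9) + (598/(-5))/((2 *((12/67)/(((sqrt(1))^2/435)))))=572101/78300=7.31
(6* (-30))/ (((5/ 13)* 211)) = -468/ 211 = -2.22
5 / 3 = 1.67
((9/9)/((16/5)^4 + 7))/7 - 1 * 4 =-1956883/489377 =-4.00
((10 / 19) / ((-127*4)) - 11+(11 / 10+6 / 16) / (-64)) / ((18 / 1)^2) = -68098847 / 2001438720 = -0.03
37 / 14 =2.64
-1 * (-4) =4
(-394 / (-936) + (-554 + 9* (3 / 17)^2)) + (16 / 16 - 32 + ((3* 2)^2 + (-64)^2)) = 479833685 / 135252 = 3547.70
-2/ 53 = -0.04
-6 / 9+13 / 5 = 1.93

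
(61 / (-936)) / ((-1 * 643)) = 61 / 601848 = 0.00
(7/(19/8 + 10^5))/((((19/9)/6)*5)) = 336/8444645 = 0.00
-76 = -76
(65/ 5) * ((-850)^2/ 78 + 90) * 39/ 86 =2370940/ 43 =55138.14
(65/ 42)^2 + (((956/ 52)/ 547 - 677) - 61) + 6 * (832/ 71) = -592488516883/ 890610084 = -665.26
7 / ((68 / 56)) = 98 / 17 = 5.76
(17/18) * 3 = 2.83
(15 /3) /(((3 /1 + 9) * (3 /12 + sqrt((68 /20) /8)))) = 0.46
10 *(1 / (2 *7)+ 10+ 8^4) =287425 / 7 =41060.71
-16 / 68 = -4 / 17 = -0.24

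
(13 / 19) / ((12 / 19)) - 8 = -83 / 12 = -6.92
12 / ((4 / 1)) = 3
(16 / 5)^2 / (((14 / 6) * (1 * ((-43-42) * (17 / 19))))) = -14592 / 252875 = -0.06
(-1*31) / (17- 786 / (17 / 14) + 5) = 527 / 10630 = 0.05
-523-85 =-608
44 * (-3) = -132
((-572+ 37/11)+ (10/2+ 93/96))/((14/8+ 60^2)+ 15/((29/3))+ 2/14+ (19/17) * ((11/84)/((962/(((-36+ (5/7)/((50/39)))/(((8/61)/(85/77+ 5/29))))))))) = -32218898845042/206333762417101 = -0.16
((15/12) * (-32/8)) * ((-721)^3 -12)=1874026865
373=373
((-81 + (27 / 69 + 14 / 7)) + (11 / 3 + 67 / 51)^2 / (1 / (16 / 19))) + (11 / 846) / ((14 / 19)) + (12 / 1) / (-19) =-87258015403 / 1495814292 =-58.33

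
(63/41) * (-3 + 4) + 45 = 1908/41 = 46.54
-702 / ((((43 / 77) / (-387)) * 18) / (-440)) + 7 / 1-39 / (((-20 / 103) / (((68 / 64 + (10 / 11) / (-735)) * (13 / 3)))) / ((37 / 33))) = -203042231320997 / 17075520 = -11890837.37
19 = 19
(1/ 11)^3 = 1/ 1331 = 0.00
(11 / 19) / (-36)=-11 / 684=-0.02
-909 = -909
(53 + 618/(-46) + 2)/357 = 956/8211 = 0.12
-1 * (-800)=800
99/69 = 33/23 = 1.43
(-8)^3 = -512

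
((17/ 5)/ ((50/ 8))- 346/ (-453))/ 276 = 37027/ 7814250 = 0.00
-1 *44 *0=0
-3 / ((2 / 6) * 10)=-9 / 10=-0.90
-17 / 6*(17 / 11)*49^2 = -693889 / 66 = -10513.47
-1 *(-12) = 12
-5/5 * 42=-42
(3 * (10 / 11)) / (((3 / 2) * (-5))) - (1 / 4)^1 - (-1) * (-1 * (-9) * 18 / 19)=6615 / 836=7.91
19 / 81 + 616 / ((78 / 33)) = 274675 / 1053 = 260.85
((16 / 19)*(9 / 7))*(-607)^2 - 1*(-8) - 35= 53053065 / 133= 398895.23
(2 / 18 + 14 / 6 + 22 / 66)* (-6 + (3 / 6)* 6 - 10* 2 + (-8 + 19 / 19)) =-250 / 3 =-83.33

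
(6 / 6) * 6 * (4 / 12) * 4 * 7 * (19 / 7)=152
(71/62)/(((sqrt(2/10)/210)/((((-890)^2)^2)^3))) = 1841313458579029255962749055000000000000 * sqrt(5)/31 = 132816195524772668950379900000000000000.00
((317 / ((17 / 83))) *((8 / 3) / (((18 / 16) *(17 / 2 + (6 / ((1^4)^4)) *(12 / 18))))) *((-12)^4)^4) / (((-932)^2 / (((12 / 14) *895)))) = 1547988733699426244100096 / 32301955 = 47922447223377849.55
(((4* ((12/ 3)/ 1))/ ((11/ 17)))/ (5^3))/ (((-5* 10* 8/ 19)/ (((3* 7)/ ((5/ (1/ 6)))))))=-2261/ 343750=-0.01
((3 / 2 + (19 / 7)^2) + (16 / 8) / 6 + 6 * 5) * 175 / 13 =288125 / 546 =527.70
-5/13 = -0.38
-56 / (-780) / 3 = 14 / 585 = 0.02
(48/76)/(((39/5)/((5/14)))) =50/1729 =0.03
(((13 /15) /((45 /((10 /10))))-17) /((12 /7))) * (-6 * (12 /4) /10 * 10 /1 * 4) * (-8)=-1283744 /225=-5705.53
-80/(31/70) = -5600/31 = -180.65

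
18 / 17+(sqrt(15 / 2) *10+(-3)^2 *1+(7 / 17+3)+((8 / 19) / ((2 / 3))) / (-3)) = 4283 / 323+5 *sqrt(30) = 40.65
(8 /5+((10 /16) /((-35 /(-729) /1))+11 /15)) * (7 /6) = 2579 /144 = 17.91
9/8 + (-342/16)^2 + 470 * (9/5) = 83457/64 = 1304.02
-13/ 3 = -4.33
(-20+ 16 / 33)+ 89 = 2293 / 33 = 69.48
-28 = -28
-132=-132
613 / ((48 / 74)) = 22681 / 24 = 945.04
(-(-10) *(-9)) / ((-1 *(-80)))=-9 / 8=-1.12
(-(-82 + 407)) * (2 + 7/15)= -2405/3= -801.67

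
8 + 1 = 9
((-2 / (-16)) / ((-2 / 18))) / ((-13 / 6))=27 / 52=0.52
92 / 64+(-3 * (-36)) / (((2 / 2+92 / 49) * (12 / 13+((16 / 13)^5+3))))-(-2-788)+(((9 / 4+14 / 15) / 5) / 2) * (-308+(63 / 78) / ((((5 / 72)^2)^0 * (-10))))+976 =30765124340585651 / 18368031084000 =1674.93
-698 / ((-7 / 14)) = 1396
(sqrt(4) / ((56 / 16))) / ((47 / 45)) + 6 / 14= 321 / 329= 0.98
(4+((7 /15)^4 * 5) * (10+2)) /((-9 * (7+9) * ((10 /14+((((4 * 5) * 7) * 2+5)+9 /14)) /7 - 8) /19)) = -2688728 /97959375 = -0.03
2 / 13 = 0.15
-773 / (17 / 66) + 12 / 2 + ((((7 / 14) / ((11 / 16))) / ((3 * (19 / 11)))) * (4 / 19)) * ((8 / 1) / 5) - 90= -283990738 / 92055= -3085.01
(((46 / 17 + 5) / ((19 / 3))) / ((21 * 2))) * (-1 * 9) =-1179 / 4522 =-0.26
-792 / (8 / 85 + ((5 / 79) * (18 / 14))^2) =-20587061880 / 2618597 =-7861.87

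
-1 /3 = -0.33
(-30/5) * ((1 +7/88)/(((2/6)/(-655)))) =560025/44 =12727.84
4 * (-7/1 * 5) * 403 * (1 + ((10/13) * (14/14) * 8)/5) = -125860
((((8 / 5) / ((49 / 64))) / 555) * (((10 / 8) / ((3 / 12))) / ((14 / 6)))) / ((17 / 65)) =0.03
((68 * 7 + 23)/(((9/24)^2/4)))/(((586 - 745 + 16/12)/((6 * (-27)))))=6898176/473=14583.88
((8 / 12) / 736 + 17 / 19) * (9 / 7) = 1.15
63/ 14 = 4.50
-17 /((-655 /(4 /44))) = 17 /7205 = 0.00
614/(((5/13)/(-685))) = -1093534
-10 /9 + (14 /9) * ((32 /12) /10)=-94 /135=-0.70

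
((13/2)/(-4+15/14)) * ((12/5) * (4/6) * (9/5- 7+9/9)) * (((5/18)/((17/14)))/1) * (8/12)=71344/31365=2.27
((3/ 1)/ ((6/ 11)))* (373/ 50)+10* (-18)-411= -54997/ 100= -549.97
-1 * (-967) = 967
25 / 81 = 0.31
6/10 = 3/5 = 0.60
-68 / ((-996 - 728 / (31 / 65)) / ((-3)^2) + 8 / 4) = 9486 / 38819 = 0.24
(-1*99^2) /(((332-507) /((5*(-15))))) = -29403 /7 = -4200.43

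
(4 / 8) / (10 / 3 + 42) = 0.01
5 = 5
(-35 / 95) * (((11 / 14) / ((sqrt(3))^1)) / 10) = -11 * sqrt(3) / 1140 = -0.02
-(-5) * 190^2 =180500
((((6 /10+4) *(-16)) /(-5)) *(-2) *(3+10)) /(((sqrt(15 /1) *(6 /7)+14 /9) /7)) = 51688728 /106675 - 28481544 *sqrt(15) /106675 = -549.52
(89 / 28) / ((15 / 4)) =89 / 105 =0.85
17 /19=0.89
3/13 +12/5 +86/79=19099/5135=3.72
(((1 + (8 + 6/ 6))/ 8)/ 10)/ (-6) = -1/ 48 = -0.02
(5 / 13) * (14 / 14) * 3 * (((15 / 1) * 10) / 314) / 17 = 0.03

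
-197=-197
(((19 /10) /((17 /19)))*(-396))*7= -500346 /85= -5886.42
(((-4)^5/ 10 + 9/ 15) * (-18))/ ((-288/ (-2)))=509/ 40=12.72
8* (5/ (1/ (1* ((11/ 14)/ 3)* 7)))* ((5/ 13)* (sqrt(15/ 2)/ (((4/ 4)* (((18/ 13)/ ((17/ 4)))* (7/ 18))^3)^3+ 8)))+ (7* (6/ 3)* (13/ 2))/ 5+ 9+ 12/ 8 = 26602337849108110192675* sqrt(30)/ 15090780759361739166684+ 287/ 10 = 38.36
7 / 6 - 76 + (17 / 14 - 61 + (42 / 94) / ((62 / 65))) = -8209213 / 61194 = -134.15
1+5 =6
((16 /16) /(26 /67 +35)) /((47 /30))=2010 /111437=0.02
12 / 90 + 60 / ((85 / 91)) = 16414 / 255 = 64.37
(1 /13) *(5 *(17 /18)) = 85 /234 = 0.36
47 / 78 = 0.60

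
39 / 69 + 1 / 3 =62 / 69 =0.90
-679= -679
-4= -4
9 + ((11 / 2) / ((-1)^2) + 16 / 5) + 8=257 / 10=25.70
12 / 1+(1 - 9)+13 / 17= 81 / 17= 4.76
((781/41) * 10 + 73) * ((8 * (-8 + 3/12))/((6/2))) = -223262/41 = -5445.41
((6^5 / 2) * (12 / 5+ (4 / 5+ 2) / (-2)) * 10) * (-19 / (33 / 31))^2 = 1498698720 / 121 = 12385939.83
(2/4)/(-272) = -1/544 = -0.00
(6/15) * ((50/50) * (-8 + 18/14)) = -94/35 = -2.69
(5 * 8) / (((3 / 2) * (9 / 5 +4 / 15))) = 400 / 31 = 12.90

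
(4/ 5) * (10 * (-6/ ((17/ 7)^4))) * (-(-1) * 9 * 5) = -5186160/ 83521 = -62.09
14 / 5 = 2.80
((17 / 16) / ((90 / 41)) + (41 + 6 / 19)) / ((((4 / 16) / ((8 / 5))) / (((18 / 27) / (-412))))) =-0.43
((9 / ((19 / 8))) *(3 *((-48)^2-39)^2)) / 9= 123125400 / 19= 6480284.21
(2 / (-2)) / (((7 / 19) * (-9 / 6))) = 38 / 21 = 1.81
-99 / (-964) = 0.10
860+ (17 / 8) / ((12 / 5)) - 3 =82357 / 96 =857.89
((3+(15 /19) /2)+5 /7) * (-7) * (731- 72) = -720287 /38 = -18954.92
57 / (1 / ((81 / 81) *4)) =228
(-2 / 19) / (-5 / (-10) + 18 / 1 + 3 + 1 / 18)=-9 / 1843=-0.00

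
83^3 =571787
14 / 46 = 7 / 23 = 0.30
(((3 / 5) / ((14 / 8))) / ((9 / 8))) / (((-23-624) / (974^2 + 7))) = -30357856 / 67935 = -446.87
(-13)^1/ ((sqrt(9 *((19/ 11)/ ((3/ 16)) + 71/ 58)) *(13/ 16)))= -16 *sqrt(1529286)/ 11985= -1.65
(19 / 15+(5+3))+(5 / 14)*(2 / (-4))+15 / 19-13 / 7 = 64003 / 7980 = 8.02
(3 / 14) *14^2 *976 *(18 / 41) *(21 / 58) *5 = 38737440 / 1189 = 32579.85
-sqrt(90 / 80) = -3 * sqrt(2) / 4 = -1.06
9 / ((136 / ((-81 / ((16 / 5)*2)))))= -0.84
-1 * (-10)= 10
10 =10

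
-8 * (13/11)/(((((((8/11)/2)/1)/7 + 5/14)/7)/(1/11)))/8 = -1.84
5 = 5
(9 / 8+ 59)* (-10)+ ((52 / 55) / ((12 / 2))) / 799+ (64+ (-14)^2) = -179954671 / 527340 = -341.25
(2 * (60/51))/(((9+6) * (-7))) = -8/357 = -0.02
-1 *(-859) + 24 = 883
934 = 934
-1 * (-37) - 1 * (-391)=428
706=706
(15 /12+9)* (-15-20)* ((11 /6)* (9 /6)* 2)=-15785 /8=-1973.12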